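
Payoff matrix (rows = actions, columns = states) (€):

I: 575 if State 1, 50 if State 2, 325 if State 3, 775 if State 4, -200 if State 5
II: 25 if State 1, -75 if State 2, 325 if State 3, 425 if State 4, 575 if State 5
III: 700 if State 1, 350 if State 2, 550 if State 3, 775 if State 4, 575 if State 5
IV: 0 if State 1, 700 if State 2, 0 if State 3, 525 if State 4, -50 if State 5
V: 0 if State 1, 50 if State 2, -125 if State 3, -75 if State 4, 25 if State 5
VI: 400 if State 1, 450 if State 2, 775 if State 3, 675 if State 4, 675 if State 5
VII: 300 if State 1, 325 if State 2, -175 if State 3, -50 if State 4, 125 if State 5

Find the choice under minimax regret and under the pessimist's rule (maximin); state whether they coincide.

Column bests: State 1=700, State 2=700, State 3=775, State 4=775, State 5=675.
I regrets: 125, 650, 450, 0, 875 → max 875
II regrets: 675, 775, 450, 350, 100 → max 775
III regrets: 0, 350, 225, 0, 100 → max 350
IV regrets: 700, 0, 775, 250, 725 → max 775
V regrets: 700, 650, 900, 850, 650 → max 900
VI regrets: 300, 250, 0, 100, 0 → max 300
VII regrets: 400, 375, 950, 825, 550 → max 950
Smallest max regret = 300 → VI.
Row minima: I=-200, II=-75, III=350, IV=-50, V=-125, VI=400, VII=-175
Best worst-case = 400 → VI.

minimax regret → VI; maximin → VI (agree)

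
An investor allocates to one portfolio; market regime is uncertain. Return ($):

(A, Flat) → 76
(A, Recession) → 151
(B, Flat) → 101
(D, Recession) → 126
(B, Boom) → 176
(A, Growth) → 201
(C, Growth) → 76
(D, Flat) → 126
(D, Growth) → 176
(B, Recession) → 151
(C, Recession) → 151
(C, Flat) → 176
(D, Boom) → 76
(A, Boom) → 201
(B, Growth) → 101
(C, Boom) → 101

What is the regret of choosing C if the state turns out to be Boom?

100

Best payoff under Boom is 201.
Regret = 201 − 101 = 100.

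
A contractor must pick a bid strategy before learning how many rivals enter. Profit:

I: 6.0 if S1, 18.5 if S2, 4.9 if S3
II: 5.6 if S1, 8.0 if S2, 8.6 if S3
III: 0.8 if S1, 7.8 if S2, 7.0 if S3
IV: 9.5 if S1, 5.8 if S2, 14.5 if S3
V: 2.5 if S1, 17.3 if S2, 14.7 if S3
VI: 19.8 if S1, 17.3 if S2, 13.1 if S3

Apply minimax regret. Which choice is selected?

VI

Column bests: S1=19.8, S2=18.5, S3=14.7.
I regrets: 13.8, 0.0, 9.8 → max 13.8
II regrets: 14.2, 10.5, 6.1 → max 14.2
III regrets: 19.0, 10.7, 7.7 → max 19.0
IV regrets: 10.3, 12.7, 0.2 → max 12.7
V regrets: 17.3, 1.2, 0.0 → max 17.3
VI regrets: 0.0, 1.2, 1.6 → max 1.6
Smallest max regret = 1.6 → VI.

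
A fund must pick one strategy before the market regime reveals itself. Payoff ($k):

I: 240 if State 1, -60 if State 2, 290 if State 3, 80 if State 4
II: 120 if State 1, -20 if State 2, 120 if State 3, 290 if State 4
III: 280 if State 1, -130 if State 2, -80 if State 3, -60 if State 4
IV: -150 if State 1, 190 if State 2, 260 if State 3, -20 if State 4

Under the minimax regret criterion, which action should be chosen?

Column bests: State 1=280, State 2=190, State 3=290, State 4=290.
I regrets: 40, 250, 0, 210 → max 250
II regrets: 160, 210, 170, 0 → max 210
III regrets: 0, 320, 370, 350 → max 370
IV regrets: 430, 0, 30, 310 → max 430
Smallest max regret = 210 → II.

II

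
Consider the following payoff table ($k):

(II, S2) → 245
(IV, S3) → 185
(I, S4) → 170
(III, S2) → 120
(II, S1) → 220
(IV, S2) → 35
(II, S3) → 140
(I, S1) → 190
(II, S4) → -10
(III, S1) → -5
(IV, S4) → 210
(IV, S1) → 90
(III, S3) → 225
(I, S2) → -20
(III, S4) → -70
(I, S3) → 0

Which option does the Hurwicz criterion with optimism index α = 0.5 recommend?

I: 0.5·190 + 0.5·(-20) = 85
II: 0.5·245 + 0.5·(-10) = 117.5
III: 0.5·225 + 0.5·(-70) = 77.5
IV: 0.5·210 + 0.5·35 = 122.5
Highest Hurwicz score = 122.5 → IV.

IV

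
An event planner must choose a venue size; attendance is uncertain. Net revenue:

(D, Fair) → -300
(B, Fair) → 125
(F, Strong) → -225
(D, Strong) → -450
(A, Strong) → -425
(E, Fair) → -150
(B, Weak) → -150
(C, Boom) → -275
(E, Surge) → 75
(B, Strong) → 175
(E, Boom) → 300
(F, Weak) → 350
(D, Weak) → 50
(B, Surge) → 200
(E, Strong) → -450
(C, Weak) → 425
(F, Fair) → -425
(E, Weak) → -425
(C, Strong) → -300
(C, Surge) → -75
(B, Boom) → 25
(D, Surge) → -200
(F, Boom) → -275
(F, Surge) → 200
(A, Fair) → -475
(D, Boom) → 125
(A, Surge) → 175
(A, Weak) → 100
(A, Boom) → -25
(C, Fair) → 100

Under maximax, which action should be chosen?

Row maxima: A=175, B=200, C=425, D=125, E=300, F=350
Best best-case = 425 → C.

C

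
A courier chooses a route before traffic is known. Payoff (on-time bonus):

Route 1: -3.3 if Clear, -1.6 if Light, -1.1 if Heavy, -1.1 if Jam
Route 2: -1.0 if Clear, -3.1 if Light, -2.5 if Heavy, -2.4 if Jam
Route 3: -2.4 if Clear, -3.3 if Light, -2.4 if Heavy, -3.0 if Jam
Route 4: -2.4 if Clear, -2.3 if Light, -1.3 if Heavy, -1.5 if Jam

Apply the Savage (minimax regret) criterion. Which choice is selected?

Route 4

Column bests: Clear=-1.0, Light=-1.6, Heavy=-1.1, Jam=-1.1.
Route 1 regrets: 2.3, 0.0, 0.0, 0.0 → max 2.3
Route 2 regrets: 0.0, 1.5, 1.4, 1.3 → max 1.5
Route 3 regrets: 1.4, 1.7, 1.3, 1.9 → max 1.9
Route 4 regrets: 1.4, 0.7, 0.2, 0.4 → max 1.4
Smallest max regret = 1.4 → Route 4.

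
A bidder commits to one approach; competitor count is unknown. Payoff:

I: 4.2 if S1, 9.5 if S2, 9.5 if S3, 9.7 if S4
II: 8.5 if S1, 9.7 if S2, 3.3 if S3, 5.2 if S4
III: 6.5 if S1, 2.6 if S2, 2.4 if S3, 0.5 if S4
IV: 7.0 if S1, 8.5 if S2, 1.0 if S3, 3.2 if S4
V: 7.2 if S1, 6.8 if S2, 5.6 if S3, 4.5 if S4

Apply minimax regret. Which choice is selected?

I

Column bests: S1=8.5, S2=9.7, S3=9.5, S4=9.7.
I regrets: 4.3, 0.2, 0.0, 0.0 → max 4.3
II regrets: 0.0, 0.0, 6.2, 4.5 → max 6.2
III regrets: 2.0, 7.1, 7.1, 9.2 → max 9.2
IV regrets: 1.5, 1.2, 8.5, 6.5 → max 8.5
V regrets: 1.3, 2.9, 3.9, 5.2 → max 5.2
Smallest max regret = 4.3 → I.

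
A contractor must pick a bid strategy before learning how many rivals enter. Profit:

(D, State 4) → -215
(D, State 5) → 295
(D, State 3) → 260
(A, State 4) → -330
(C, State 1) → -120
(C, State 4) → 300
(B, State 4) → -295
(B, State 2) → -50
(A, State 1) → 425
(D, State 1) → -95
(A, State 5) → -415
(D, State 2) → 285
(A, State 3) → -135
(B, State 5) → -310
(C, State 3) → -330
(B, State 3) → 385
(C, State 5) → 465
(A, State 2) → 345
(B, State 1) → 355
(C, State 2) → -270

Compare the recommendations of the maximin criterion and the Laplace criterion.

maximin → D; laplace → D (agree)

Row minima: A=-415, B=-310, C=-330, D=-215
Best worst-case = -215 → D.
Row averages: A=-22, B=17, C=9, D=106
Highest average = 106 → D.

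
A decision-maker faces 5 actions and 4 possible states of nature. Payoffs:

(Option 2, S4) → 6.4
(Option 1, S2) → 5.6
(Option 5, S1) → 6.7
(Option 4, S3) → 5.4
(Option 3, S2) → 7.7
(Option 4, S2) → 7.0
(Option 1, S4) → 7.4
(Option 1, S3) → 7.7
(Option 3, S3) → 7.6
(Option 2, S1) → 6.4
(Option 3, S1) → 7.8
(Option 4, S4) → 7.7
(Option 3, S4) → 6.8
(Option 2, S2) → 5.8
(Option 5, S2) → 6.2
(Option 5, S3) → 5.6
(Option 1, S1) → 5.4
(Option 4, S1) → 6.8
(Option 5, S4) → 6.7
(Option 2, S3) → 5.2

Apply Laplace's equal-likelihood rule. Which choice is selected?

Row averages: Option 1=6.525, Option 2=5.95, Option 3=7.475, Option 4=6.725, Option 5=6.3
Highest average = 7.475 → Option 3.

Option 3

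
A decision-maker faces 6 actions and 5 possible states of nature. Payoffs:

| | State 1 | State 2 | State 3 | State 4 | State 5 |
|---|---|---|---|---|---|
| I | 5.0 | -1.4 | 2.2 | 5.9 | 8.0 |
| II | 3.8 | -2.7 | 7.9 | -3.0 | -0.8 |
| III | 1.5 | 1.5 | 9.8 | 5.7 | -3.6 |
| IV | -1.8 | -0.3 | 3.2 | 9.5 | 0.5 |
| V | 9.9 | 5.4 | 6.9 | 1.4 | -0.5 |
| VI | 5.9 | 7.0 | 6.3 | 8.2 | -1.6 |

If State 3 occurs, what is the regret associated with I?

7.6

Best payoff under State 3 is 9.8.
Regret = 9.8 − 2.2 = 7.6.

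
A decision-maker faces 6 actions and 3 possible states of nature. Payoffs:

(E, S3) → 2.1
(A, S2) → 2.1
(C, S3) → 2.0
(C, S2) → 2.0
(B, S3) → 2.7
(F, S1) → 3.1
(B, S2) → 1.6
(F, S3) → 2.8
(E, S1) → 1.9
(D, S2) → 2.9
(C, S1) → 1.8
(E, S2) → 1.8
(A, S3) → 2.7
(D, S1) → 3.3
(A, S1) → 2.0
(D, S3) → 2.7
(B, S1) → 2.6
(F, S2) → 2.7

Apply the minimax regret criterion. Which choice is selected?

D

Column bests: S1=3.3, S2=2.9, S3=2.8.
A regrets: 1.3, 0.8, 0.1 → max 1.3
B regrets: 0.7, 1.3, 0.1 → max 1.3
C regrets: 1.5, 0.9, 0.8 → max 1.5
D regrets: 0.0, 0.0, 0.1 → max 0.1
E regrets: 1.4, 1.1, 0.7 → max 1.4
F regrets: 0.2, 0.2, 0.0 → max 0.2
Smallest max regret = 0.1 → D.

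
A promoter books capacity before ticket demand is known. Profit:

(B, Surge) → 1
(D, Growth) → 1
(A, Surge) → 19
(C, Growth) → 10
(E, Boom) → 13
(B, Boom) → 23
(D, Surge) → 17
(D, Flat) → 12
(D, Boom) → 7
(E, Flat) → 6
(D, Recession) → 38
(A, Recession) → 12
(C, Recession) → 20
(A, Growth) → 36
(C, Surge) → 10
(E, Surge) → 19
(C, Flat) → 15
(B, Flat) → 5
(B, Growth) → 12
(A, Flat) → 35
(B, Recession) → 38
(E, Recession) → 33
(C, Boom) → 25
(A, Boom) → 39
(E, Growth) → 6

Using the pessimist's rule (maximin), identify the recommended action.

Row minima: A=12, B=1, C=10, D=1, E=6
Best worst-case = 12 → A.

A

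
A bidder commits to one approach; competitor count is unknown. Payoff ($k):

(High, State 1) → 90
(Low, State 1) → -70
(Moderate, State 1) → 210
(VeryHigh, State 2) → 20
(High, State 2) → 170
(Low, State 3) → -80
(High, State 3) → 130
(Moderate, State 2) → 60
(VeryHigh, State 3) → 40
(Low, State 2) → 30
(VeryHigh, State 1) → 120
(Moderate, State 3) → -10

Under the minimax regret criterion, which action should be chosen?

High

Column bests: State 1=210, State 2=170, State 3=130.
Low regrets: 280, 140, 210 → max 280
Moderate regrets: 0, 110, 140 → max 140
High regrets: 120, 0, 0 → max 120
VeryHigh regrets: 90, 150, 90 → max 150
Smallest max regret = 120 → High.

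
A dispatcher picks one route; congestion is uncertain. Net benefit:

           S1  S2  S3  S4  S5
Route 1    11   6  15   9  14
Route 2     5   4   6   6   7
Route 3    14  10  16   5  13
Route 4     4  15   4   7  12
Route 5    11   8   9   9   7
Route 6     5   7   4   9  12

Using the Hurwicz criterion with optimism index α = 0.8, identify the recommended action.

Route 1: 0.8·15 + 0.2·6 = 13.2
Route 2: 0.8·7 + 0.2·4 = 6.4
Route 3: 0.8·16 + 0.2·5 = 13.8
Route 4: 0.8·15 + 0.2·4 = 12.8
Route 5: 0.8·11 + 0.2·7 = 10.2
Route 6: 0.8·12 + 0.2·4 = 10.4
Highest Hurwicz score = 13.8 → Route 3.

Route 3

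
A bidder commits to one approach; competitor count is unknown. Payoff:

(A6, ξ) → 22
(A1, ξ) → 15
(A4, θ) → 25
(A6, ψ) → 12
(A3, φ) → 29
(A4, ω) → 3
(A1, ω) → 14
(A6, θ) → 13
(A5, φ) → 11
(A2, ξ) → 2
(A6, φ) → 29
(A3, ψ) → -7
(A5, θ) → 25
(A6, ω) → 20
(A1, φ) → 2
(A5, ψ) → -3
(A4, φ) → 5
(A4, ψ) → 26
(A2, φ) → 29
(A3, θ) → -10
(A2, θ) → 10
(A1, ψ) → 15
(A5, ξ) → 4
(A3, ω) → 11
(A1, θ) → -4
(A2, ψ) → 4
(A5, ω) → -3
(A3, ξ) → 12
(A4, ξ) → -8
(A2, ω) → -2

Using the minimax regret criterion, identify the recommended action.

A6

Column bests: θ=25, φ=29, ψ=26, ω=20, ξ=22.
A1 regrets: 29, 27, 11, 6, 7 → max 29
A2 regrets: 15, 0, 22, 22, 20 → max 22
A3 regrets: 35, 0, 33, 9, 10 → max 35
A4 regrets: 0, 24, 0, 17, 30 → max 30
A5 regrets: 0, 18, 29, 23, 18 → max 29
A6 regrets: 12, 0, 14, 0, 0 → max 14
Smallest max regret = 14 → A6.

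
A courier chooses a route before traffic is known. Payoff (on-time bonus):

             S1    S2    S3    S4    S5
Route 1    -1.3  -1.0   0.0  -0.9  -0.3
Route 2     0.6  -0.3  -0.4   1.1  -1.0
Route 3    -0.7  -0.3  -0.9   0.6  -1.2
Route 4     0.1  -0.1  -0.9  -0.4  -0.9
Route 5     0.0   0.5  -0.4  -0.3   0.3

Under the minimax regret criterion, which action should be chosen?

Route 2

Column bests: S1=0.6, S2=0.5, S3=0.0, S4=1.1, S5=0.3.
Route 1 regrets: 1.9, 1.5, 0.0, 2.0, 0.6 → max 2.0
Route 2 regrets: 0.0, 0.8, 0.4, 0.0, 1.3 → max 1.3
Route 3 regrets: 1.3, 0.8, 0.9, 0.5, 1.5 → max 1.5
Route 4 regrets: 0.5, 0.6, 0.9, 1.5, 1.2 → max 1.5
Route 5 regrets: 0.6, 0.0, 0.4, 1.4, 0.0 → max 1.4
Smallest max regret = 1.3 → Route 2.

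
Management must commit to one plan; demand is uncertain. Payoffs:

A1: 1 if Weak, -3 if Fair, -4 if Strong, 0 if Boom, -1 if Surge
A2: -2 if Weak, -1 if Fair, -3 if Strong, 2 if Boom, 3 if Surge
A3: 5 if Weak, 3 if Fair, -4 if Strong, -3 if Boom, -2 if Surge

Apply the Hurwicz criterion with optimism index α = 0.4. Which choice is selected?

A1: 0.4·1 + 0.6·(-4) = -2
A2: 0.4·3 + 0.6·(-3) = -0.6
A3: 0.4·5 + 0.6·(-4) = -0.4
Highest Hurwicz score = -0.4 → A3.

A3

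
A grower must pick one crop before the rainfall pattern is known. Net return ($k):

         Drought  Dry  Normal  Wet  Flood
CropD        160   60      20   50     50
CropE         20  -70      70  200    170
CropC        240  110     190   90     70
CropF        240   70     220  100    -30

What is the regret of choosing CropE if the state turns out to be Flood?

Best payoff under Flood is 170.
Regret = 170 − 170 = 0.

0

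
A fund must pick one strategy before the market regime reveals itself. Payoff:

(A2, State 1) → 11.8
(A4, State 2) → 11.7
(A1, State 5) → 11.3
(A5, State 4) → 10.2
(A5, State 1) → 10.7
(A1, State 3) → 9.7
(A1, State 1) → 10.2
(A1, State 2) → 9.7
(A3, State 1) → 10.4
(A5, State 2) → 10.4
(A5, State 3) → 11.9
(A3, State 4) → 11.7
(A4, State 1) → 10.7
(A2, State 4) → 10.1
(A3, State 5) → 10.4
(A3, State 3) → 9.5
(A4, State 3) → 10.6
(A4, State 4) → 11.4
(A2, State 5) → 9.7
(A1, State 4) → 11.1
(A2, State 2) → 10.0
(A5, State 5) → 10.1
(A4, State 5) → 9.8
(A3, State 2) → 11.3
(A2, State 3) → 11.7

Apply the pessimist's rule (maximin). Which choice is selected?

A5

Row minima: A1=9.7, A2=9.7, A3=9.5, A4=9.8, A5=10.1
Best worst-case = 10.1 → A5.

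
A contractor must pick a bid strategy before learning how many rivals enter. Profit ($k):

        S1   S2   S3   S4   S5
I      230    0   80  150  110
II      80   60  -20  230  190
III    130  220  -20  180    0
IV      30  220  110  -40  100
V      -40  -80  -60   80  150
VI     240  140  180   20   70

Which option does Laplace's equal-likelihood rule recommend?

Row averages: I=114, II=108, III=102, IV=84, V=10, VI=130
Highest average = 130 → VI.

VI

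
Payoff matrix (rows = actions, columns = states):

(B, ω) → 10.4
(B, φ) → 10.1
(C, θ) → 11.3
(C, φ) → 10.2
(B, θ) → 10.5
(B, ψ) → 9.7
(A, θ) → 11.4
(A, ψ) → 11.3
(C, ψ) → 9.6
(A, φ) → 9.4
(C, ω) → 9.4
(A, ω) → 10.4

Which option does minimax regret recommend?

A

Column bests: θ=11.4, φ=10.2, ψ=11.3, ω=10.4.
A regrets: 0.0, 0.8, 0.0, 0.0 → max 0.8
B regrets: 0.9, 0.1, 1.6, 0.0 → max 1.6
C regrets: 0.1, 0.0, 1.7, 1.0 → max 1.7
Smallest max regret = 0.8 → A.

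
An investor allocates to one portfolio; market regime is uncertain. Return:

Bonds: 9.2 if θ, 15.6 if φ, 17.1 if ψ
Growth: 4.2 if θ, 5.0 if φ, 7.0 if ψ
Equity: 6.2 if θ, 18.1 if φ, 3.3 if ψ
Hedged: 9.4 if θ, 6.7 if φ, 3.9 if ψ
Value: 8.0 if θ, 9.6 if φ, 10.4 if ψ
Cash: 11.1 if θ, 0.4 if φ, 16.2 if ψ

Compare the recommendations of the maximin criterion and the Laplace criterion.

Row minima: Bonds=9.2, Growth=4.2, Equity=3.3, Hedged=3.9, Value=8.0, Cash=0.4
Best worst-case = 9.2 → Bonds.
Row averages: Bonds=419/30, Growth=5.4, Equity=9.2, Hedged=20/3, Value=28/3, Cash=277/30
Highest average = 419/30 → Bonds.

maximin → Bonds; laplace → Bonds (agree)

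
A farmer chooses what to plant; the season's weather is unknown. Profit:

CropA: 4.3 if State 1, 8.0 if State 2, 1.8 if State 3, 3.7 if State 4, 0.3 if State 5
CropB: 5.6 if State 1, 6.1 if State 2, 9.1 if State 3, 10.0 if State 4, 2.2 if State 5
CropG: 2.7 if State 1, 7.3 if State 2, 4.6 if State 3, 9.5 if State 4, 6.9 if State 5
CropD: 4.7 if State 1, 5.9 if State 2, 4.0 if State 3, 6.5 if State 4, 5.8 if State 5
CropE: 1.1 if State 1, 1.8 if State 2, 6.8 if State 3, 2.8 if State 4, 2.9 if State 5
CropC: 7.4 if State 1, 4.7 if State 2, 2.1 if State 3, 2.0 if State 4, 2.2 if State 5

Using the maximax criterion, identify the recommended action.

CropB

Row maxima: CropA=8.0, CropB=10.0, CropG=9.5, CropD=6.5, CropE=6.8, CropC=7.4
Best best-case = 10.0 → CropB.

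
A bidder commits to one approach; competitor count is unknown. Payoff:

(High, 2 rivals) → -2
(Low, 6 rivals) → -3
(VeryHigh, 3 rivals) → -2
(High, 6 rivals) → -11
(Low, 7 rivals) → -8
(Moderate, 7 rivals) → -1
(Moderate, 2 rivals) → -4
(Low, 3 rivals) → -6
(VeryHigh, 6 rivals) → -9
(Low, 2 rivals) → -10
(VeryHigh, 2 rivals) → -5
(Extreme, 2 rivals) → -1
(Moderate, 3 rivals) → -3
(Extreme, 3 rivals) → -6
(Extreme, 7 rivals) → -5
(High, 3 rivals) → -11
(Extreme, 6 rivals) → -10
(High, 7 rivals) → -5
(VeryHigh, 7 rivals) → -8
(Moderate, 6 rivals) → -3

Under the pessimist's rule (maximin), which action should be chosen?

Moderate

Row minima: Low=-10, Moderate=-4, High=-11, VeryHigh=-9, Extreme=-10
Best worst-case = -4 → Moderate.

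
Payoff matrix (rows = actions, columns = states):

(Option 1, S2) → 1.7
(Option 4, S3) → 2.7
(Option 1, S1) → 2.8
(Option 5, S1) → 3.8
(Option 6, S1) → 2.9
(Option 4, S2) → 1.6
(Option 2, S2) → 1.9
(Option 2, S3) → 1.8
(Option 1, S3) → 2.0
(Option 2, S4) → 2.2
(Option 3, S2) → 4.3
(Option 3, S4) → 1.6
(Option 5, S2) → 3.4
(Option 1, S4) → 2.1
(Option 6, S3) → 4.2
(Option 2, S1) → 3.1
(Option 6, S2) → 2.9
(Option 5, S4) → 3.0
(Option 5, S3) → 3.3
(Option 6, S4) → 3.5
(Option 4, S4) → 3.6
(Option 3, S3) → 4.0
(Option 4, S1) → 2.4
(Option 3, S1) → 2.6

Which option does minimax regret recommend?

Column bests: S1=3.8, S2=4.3, S3=4.2, S4=3.6.
Option 1 regrets: 1.0, 2.6, 2.2, 1.5 → max 2.6
Option 2 regrets: 0.7, 2.4, 2.4, 1.4 → max 2.4
Option 3 regrets: 1.2, 0.0, 0.2, 2.0 → max 2.0
Option 4 regrets: 1.4, 2.7, 1.5, 0.0 → max 2.7
Option 5 regrets: 0.0, 0.9, 0.9, 0.6 → max 0.9
Option 6 regrets: 0.9, 1.4, 0.0, 0.1 → max 1.4
Smallest max regret = 0.9 → Option 5.

Option 5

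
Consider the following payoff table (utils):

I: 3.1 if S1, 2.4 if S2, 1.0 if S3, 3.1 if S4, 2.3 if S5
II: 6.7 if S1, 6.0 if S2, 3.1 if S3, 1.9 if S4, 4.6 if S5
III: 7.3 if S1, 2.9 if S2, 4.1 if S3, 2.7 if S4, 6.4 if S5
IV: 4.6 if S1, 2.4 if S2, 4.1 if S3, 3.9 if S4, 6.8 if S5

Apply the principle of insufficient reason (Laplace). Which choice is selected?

III

Row averages: I=2.38, II=4.46, III=4.68, IV=4.36
Highest average = 4.68 → III.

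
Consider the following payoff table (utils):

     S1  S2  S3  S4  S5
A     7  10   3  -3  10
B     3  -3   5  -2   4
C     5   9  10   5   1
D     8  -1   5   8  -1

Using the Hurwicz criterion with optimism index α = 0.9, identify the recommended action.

C

A: 0.9·10 + 0.1·(-3) = 8.7
B: 0.9·5 + 0.1·(-3) = 4.2
C: 0.9·10 + 0.1·1 = 9.1
D: 0.9·8 + 0.1·(-1) = 7.1
Highest Hurwicz score = 9.1 → C.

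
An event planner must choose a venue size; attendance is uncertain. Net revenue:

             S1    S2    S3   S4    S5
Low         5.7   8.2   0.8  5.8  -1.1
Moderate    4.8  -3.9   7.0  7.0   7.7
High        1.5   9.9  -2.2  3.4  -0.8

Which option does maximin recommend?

Row minima: Low=-1.1, Moderate=-3.9, High=-2.2
Best worst-case = -1.1 → Low.

Low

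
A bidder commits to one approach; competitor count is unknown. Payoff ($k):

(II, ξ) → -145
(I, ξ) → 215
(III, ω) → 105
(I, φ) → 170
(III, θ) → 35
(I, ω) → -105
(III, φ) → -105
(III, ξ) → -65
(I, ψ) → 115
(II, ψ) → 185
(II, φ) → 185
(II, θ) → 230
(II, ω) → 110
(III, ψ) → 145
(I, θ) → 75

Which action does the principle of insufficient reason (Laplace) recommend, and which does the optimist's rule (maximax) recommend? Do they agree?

Row averages: I=94, II=113, III=23
Highest average = 113 → II.
Row maxima: I=215, II=230, III=145
Best best-case = 230 → II.

laplace → II; maximax → II (agree)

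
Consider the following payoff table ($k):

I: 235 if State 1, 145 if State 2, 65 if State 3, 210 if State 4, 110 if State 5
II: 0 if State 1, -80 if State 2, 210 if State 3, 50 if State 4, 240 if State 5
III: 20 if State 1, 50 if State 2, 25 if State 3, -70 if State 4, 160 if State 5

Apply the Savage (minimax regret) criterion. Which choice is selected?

I

Column bests: State 1=235, State 2=145, State 3=210, State 4=210, State 5=240.
I regrets: 0, 0, 145, 0, 130 → max 145
II regrets: 235, 225, 0, 160, 0 → max 235
III regrets: 215, 95, 185, 280, 80 → max 280
Smallest max regret = 145 → I.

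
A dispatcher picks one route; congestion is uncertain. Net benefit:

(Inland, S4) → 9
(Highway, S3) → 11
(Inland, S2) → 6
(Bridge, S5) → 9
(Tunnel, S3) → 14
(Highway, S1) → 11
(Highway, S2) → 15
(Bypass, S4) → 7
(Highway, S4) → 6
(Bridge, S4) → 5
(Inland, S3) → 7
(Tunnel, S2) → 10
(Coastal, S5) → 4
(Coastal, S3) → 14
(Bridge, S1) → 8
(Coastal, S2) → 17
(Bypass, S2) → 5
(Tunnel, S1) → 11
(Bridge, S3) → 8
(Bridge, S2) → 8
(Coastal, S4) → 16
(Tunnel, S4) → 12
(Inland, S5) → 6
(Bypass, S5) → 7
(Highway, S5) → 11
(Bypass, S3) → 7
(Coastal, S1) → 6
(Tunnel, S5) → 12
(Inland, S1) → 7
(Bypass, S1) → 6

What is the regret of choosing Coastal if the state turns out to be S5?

Best payoff under S5 is 12.
Regret = 12 − 4 = 8.

8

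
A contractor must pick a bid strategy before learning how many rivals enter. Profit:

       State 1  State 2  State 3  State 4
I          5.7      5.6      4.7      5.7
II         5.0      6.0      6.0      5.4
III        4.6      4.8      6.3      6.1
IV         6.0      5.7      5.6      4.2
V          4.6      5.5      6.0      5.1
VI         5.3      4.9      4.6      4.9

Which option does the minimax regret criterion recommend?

Column bests: State 1=6.0, State 2=6.0, State 3=6.3, State 4=6.1.
I regrets: 0.3, 0.4, 1.6, 0.4 → max 1.6
II regrets: 1.0, 0.0, 0.3, 0.7 → max 1.0
III regrets: 1.4, 1.2, 0.0, 0.0 → max 1.4
IV regrets: 0.0, 0.3, 0.7, 1.9 → max 1.9
V regrets: 1.4, 0.5, 0.3, 1.0 → max 1.4
VI regrets: 0.7, 1.1, 1.7, 1.2 → max 1.7
Smallest max regret = 1.0 → II.

II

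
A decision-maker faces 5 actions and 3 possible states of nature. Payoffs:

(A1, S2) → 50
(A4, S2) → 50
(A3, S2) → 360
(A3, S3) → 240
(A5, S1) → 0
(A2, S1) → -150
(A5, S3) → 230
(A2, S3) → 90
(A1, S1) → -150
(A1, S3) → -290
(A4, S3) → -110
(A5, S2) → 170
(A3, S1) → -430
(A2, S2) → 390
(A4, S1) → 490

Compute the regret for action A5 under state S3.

10

Best payoff under S3 is 240.
Regret = 240 − 230 = 10.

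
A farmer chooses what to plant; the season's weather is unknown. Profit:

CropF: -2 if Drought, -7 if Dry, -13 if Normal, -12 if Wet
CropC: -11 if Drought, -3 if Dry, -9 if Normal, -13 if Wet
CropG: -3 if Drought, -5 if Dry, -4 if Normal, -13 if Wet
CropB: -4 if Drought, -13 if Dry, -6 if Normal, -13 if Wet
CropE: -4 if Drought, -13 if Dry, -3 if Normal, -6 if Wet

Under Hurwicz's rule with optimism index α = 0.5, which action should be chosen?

CropF: 0.5·(-2) + 0.5·(-13) = -7.5
CropC: 0.5·(-3) + 0.5·(-13) = -8
CropG: 0.5·(-3) + 0.5·(-13) = -8
CropB: 0.5·(-4) + 0.5·(-13) = -8.5
CropE: 0.5·(-3) + 0.5·(-13) = -8
Highest Hurwicz score = -7.5 → CropF.

CropF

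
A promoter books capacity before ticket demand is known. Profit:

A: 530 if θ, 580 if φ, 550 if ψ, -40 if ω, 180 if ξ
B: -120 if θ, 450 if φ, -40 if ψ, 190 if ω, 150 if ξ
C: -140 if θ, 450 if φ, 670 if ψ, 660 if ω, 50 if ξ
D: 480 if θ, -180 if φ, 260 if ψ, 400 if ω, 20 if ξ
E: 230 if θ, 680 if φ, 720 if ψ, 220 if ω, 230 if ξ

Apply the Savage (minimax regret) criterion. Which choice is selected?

E

Column bests: θ=530, φ=680, ψ=720, ω=660, ξ=230.
A regrets: 0, 100, 170, 700, 50 → max 700
B regrets: 650, 230, 760, 470, 80 → max 760
C regrets: 670, 230, 50, 0, 180 → max 670
D regrets: 50, 860, 460, 260, 210 → max 860
E regrets: 300, 0, 0, 440, 0 → max 440
Smallest max regret = 440 → E.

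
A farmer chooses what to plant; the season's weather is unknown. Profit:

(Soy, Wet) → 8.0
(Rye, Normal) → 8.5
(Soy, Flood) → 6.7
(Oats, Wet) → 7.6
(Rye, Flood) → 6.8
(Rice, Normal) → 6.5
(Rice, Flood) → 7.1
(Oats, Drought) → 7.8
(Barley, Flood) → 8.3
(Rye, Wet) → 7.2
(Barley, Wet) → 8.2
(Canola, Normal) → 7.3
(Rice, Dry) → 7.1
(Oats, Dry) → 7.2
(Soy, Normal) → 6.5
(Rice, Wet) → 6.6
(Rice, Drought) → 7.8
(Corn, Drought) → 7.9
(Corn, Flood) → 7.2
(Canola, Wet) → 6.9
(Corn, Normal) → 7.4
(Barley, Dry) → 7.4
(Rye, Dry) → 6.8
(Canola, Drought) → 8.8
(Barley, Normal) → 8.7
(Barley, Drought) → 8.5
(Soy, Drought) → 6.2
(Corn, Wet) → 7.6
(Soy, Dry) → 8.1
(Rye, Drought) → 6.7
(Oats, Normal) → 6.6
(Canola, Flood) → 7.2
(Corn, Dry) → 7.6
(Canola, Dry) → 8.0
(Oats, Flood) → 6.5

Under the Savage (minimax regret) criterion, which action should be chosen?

Column bests: Drought=8.8, Dry=8.1, Normal=8.7, Wet=8.2, Flood=8.3.
Corn regrets: 0.9, 0.5, 1.3, 0.6, 1.1 → max 1.3
Rye regrets: 2.1, 1.3, 0.2, 1.0, 1.5 → max 2.1
Canola regrets: 0.0, 0.1, 1.4, 1.3, 1.1 → max 1.4
Rice regrets: 1.0, 1.0, 2.2, 1.6, 1.2 → max 2.2
Barley regrets: 0.3, 0.7, 0.0, 0.0, 0.0 → max 0.7
Soy regrets: 2.6, 0.0, 2.2, 0.2, 1.6 → max 2.6
Oats regrets: 1.0, 0.9, 2.1, 0.6, 1.8 → max 2.1
Smallest max regret = 0.7 → Barley.

Barley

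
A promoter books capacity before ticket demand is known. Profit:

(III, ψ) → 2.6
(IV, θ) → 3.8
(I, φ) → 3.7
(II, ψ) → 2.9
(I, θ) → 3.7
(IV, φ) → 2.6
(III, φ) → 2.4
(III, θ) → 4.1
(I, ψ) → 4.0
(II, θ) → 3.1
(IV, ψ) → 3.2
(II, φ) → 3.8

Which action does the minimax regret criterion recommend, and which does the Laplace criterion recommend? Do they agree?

Column bests: θ=4.1, φ=3.8, ψ=4.0.
I regrets: 0.4, 0.1, 0.0 → max 0.4
II regrets: 1.0, 0.0, 1.1 → max 1.1
III regrets: 0.0, 1.4, 1.4 → max 1.4
IV regrets: 0.3, 1.2, 0.8 → max 1.2
Smallest max regret = 0.4 → I.
Row averages: I=3.8, II=49/15, III=91/30, IV=3.2
Highest average = 3.8 → I.

minimax regret → I; laplace → I (agree)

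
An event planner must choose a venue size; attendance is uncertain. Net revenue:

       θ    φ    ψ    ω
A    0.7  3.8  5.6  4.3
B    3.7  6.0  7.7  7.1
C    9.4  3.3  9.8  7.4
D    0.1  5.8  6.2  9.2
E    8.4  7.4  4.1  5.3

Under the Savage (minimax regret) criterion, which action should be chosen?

C

Column bests: θ=9.4, φ=7.4, ψ=9.8, ω=9.2.
A regrets: 8.7, 3.6, 4.2, 4.9 → max 8.7
B regrets: 5.7, 1.4, 2.1, 2.1 → max 5.7
C regrets: 0.0, 4.1, 0.0, 1.8 → max 4.1
D regrets: 9.3, 1.6, 3.6, 0.0 → max 9.3
E regrets: 1.0, 0.0, 5.7, 3.9 → max 5.7
Smallest max regret = 4.1 → C.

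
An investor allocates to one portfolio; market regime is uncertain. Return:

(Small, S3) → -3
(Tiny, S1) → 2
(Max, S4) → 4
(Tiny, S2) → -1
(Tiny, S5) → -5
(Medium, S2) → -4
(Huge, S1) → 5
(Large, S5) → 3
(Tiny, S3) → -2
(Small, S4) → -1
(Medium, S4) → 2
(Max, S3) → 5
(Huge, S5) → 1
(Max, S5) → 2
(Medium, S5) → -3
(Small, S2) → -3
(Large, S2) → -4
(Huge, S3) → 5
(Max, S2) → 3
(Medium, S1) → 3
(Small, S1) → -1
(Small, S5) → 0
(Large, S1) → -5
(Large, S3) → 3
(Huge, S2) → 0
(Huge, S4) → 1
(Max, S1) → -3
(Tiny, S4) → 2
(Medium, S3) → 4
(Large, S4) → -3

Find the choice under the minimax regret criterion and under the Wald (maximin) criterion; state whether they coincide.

minimax regret → Huge; maximin → Huge (agree)

Column bests: S1=5, S2=3, S3=5, S4=4, S5=3.
Tiny regrets: 3, 4, 7, 2, 8 → max 8
Small regrets: 6, 6, 8, 5, 3 → max 8
Medium regrets: 2, 7, 1, 2, 6 → max 7
Large regrets: 10, 7, 2, 7, 0 → max 10
Huge regrets: 0, 3, 0, 3, 2 → max 3
Max regrets: 8, 0, 0, 0, 1 → max 8
Smallest max regret = 3 → Huge.
Row minima: Tiny=-5, Small=-3, Medium=-4, Large=-5, Huge=0, Max=-3
Best worst-case = 0 → Huge.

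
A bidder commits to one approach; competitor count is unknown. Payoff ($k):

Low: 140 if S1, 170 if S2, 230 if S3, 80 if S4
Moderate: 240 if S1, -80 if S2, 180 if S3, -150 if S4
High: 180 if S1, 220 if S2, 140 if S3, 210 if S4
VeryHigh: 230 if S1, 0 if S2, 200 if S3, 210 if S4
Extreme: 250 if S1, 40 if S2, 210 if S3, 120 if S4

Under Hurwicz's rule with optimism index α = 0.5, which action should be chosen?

High

Low: 0.5·230 + 0.5·80 = 155
Moderate: 0.5·240 + 0.5·(-150) = 45
High: 0.5·220 + 0.5·140 = 180
VeryHigh: 0.5·230 + 0.5·0 = 115
Extreme: 0.5·250 + 0.5·40 = 145
Highest Hurwicz score = 180 → High.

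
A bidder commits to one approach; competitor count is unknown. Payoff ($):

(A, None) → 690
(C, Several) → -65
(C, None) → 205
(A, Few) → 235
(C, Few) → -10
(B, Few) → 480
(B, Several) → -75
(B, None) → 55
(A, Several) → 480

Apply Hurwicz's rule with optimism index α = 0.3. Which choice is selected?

A

A: 0.3·690 + 0.7·235 = 371.5
B: 0.3·480 + 0.7·(-75) = 91.5
C: 0.3·205 + 0.7·(-65) = 16
Highest Hurwicz score = 371.5 → A.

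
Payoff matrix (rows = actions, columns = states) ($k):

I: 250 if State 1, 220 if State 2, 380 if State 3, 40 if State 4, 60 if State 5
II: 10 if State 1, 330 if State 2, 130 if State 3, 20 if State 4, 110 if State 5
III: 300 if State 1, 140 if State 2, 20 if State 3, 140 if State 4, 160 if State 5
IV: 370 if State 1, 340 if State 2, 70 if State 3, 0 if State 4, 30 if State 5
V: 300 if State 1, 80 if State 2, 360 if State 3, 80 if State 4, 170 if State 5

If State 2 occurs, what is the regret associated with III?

200

Best payoff under State 2 is 340.
Regret = 340 − 140 = 200.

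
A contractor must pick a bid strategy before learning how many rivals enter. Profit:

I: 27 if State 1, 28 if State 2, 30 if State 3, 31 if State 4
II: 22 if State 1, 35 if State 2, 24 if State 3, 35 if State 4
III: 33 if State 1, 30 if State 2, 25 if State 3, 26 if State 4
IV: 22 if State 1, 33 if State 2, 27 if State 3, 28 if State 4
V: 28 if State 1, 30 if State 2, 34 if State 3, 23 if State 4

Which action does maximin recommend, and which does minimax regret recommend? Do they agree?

maximin → I; minimax regret → I (agree)

Row minima: I=27, II=22, III=25, IV=22, V=23
Best worst-case = 27 → I.
Column bests: State 1=33, State 2=35, State 3=34, State 4=35.
I regrets: 6, 7, 4, 4 → max 7
II regrets: 11, 0, 10, 0 → max 11
III regrets: 0, 5, 9, 9 → max 9
IV regrets: 11, 2, 7, 7 → max 11
V regrets: 5, 5, 0, 12 → max 12
Smallest max regret = 7 → I.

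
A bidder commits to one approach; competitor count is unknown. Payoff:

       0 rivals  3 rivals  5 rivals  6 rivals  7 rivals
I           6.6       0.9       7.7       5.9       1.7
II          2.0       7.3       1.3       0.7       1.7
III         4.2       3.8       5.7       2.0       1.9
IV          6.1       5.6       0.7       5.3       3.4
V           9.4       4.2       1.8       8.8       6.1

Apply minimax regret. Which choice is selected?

Column bests: 0 rivals=9.4, 3 rivals=7.3, 5 rivals=7.7, 6 rivals=8.8, 7 rivals=6.1.
I regrets: 2.8, 6.4, 0.0, 2.9, 4.4 → max 6.4
II regrets: 7.4, 0.0, 6.4, 8.1, 4.4 → max 8.1
III regrets: 5.2, 3.5, 2.0, 6.8, 4.2 → max 6.8
IV regrets: 3.3, 1.7, 7.0, 3.5, 2.7 → max 7.0
V regrets: 0.0, 3.1, 5.9, 0.0, 0.0 → max 5.9
Smallest max regret = 5.9 → V.

V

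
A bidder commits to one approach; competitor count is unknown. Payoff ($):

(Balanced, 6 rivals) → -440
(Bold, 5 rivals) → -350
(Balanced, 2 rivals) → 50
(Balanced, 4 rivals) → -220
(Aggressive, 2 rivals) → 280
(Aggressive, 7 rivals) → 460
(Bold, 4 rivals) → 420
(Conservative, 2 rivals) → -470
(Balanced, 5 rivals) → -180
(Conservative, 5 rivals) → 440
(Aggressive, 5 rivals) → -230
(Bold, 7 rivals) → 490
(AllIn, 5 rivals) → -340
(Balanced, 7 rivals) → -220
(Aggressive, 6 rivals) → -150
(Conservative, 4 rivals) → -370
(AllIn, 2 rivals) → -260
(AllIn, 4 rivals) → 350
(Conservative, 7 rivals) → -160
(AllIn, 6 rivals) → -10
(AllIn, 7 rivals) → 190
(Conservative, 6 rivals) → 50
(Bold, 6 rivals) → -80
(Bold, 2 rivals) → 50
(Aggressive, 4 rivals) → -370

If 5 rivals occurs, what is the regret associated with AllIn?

780

Best payoff under 5 rivals is 440.
Regret = 440 − (-340) = 780.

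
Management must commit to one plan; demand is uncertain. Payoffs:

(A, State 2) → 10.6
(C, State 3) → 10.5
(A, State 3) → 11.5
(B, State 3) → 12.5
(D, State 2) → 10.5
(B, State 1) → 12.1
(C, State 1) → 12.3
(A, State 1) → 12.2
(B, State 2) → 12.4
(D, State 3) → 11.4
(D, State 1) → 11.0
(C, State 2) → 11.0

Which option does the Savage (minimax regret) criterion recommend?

Column bests: State 1=12.3, State 2=12.4, State 3=12.5.
A regrets: 0.1, 1.8, 1.0 → max 1.8
B regrets: 0.2, 0.0, 0.0 → max 0.2
C regrets: 0.0, 1.4, 2.0 → max 2.0
D regrets: 1.3, 1.9, 1.1 → max 1.9
Smallest max regret = 0.2 → B.

B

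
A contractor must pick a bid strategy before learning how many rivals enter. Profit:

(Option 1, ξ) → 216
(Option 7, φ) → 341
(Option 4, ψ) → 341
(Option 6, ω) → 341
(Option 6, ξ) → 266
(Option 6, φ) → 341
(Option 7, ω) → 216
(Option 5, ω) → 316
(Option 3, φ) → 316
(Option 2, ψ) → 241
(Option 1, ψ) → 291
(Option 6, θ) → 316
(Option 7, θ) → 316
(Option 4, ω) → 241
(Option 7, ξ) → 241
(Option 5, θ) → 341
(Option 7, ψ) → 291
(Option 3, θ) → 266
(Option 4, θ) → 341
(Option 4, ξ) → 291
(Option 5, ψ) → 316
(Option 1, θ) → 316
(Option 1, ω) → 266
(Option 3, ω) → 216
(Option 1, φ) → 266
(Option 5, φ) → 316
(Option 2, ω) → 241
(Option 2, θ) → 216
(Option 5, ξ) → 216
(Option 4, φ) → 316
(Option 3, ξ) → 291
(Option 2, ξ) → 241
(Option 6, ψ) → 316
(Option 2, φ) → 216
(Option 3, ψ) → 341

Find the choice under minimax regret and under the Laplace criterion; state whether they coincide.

minimax regret → Option 6; laplace → Option 6 (agree)

Column bests: θ=341, φ=341, ψ=341, ω=341, ξ=291.
Option 1 regrets: 25, 75, 50, 75, 75 → max 75
Option 2 regrets: 125, 125, 100, 100, 50 → max 125
Option 3 regrets: 75, 25, 0, 125, 0 → max 125
Option 4 regrets: 0, 25, 0, 100, 0 → max 100
Option 5 regrets: 0, 25, 25, 25, 75 → max 75
Option 6 regrets: 25, 0, 25, 0, 25 → max 25
Option 7 regrets: 25, 0, 50, 125, 50 → max 125
Smallest max regret = 25 → Option 6.
Row averages: Option 1=271, Option 2=231, Option 3=286, Option 4=306, Option 5=301, Option 6=316, Option 7=281
Highest average = 316 → Option 6.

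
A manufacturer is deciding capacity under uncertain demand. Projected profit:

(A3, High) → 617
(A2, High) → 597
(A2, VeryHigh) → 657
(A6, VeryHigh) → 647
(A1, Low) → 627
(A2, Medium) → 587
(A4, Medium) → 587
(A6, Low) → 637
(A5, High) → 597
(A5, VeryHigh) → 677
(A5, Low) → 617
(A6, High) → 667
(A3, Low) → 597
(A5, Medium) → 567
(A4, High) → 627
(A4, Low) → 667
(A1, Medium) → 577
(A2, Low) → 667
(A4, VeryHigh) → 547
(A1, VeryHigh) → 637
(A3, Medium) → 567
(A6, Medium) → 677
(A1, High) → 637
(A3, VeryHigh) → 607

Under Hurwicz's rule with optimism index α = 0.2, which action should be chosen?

A1: 0.2·637 + 0.8·577 = 589
A2: 0.2·667 + 0.8·587 = 603
A3: 0.2·617 + 0.8·567 = 577
A4: 0.2·667 + 0.8·547 = 571
A5: 0.2·677 + 0.8·567 = 589
A6: 0.2·677 + 0.8·637 = 645
Highest Hurwicz score = 645 → A6.

A6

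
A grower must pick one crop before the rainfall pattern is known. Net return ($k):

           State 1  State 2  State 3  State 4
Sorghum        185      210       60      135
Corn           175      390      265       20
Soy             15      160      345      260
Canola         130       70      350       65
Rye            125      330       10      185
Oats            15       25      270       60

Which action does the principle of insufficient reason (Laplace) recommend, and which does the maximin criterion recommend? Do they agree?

Row averages: Sorghum=147.5, Corn=212.5, Soy=195, Canola=153.75, Rye=162.5, Oats=92.5
Highest average = 212.5 → Corn.
Row minima: Sorghum=60, Corn=20, Soy=15, Canola=65, Rye=10, Oats=15
Best worst-case = 65 → Canola.

laplace → Corn; maximin → Canola (disagree)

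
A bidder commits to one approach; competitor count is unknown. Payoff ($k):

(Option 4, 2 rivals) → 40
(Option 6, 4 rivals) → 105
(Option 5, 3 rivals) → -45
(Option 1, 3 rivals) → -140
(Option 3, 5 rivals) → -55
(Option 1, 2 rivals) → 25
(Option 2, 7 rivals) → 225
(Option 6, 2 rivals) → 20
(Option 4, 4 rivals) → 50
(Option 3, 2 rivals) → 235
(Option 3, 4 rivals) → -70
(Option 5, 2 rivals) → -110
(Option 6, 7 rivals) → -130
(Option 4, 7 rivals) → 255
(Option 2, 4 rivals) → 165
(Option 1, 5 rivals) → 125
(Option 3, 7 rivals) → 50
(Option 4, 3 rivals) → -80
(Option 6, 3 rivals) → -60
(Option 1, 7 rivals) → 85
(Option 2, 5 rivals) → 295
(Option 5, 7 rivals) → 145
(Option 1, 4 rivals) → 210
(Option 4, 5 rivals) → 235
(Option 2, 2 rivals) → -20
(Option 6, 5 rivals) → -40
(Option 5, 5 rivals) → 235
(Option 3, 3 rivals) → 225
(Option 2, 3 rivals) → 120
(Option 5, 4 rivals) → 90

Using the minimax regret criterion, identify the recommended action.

Option 2

Column bests: 2 rivals=235, 3 rivals=225, 4 rivals=210, 5 rivals=295, 7 rivals=255.
Option 1 regrets: 210, 365, 0, 170, 170 → max 365
Option 2 regrets: 255, 105, 45, 0, 30 → max 255
Option 3 regrets: 0, 0, 280, 350, 205 → max 350
Option 4 regrets: 195, 305, 160, 60, 0 → max 305
Option 5 regrets: 345, 270, 120, 60, 110 → max 345
Option 6 regrets: 215, 285, 105, 335, 385 → max 385
Smallest max regret = 255 → Option 2.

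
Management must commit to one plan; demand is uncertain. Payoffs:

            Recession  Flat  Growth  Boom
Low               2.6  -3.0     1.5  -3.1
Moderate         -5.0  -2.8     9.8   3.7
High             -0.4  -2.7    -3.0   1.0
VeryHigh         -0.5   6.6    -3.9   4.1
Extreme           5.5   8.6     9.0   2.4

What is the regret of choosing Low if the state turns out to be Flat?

Best payoff under Flat is 8.6.
Regret = 8.6 − (-3.0) = 11.6.

11.6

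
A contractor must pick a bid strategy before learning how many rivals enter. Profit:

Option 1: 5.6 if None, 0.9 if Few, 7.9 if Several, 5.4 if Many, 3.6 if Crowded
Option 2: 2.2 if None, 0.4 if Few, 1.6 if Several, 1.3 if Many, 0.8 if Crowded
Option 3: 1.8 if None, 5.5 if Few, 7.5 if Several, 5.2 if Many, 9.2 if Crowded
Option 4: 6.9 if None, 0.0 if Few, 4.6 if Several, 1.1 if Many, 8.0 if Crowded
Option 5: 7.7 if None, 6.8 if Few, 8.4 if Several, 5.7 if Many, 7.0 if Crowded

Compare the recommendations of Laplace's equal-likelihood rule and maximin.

laplace → Option 5; maximin → Option 5 (agree)

Row averages: Option 1=4.68, Option 2=1.26, Option 3=5.84, Option 4=4.12, Option 5=7.12
Highest average = 7.12 → Option 5.
Row minima: Option 1=0.9, Option 2=0.4, Option 3=1.8, Option 4=0.0, Option 5=5.7
Best worst-case = 5.7 → Option 5.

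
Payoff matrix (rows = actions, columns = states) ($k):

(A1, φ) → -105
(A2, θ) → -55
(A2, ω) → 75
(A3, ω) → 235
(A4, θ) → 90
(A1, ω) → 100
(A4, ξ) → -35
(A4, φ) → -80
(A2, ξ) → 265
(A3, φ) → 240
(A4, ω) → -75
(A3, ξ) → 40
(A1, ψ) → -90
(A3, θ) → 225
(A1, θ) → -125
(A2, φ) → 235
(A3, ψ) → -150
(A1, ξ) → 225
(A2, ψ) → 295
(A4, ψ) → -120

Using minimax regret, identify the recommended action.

A2

Column bests: θ=225, φ=240, ψ=295, ω=235, ξ=265.
A1 regrets: 350, 345, 385, 135, 40 → max 385
A2 regrets: 280, 5, 0, 160, 0 → max 280
A3 regrets: 0, 0, 445, 0, 225 → max 445
A4 regrets: 135, 320, 415, 310, 300 → max 415
Smallest max regret = 280 → A2.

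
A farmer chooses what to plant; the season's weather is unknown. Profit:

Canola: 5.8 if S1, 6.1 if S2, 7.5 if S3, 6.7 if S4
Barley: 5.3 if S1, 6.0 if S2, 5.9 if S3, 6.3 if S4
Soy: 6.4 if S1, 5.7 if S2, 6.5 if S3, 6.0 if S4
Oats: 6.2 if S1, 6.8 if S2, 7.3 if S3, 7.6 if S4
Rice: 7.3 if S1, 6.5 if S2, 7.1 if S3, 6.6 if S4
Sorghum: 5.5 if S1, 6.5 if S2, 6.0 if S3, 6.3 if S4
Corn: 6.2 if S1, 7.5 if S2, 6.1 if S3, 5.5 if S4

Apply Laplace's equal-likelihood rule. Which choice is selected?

Oats

Row averages: Canola=6.525, Barley=5.875, Soy=6.15, Oats=6.975, Rice=6.875, Sorghum=6.075, Corn=6.325
Highest average = 6.975 → Oats.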